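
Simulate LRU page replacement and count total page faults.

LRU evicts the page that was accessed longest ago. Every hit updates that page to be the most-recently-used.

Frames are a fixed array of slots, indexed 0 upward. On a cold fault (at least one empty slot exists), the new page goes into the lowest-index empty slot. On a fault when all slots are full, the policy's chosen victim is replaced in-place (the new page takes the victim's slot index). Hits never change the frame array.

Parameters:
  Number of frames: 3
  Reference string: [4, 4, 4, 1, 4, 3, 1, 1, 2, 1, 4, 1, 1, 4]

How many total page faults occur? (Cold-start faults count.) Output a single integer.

Answer: 5

Derivation:
Step 0: ref 4 → FAULT, frames=[4,-,-]
Step 1: ref 4 → HIT, frames=[4,-,-]
Step 2: ref 4 → HIT, frames=[4,-,-]
Step 3: ref 1 → FAULT, frames=[4,1,-]
Step 4: ref 4 → HIT, frames=[4,1,-]
Step 5: ref 3 → FAULT, frames=[4,1,3]
Step 6: ref 1 → HIT, frames=[4,1,3]
Step 7: ref 1 → HIT, frames=[4,1,3]
Step 8: ref 2 → FAULT (evict 4), frames=[2,1,3]
Step 9: ref 1 → HIT, frames=[2,1,3]
Step 10: ref 4 → FAULT (evict 3), frames=[2,1,4]
Step 11: ref 1 → HIT, frames=[2,1,4]
Step 12: ref 1 → HIT, frames=[2,1,4]
Step 13: ref 4 → HIT, frames=[2,1,4]
Total faults: 5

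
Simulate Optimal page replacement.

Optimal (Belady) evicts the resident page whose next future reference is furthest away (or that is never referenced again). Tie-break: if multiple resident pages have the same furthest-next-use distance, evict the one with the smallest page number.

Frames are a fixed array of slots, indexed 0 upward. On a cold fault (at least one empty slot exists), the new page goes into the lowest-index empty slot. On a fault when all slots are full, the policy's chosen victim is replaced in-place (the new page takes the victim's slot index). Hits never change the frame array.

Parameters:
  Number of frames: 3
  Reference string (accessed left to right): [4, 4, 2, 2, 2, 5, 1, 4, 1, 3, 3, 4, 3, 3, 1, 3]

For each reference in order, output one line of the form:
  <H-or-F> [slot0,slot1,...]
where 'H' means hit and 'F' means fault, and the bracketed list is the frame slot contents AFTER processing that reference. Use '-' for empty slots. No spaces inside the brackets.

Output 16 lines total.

F [4,-,-]
H [4,-,-]
F [4,2,-]
H [4,2,-]
H [4,2,-]
F [4,2,5]
F [4,1,5]
H [4,1,5]
H [4,1,5]
F [4,1,3]
H [4,1,3]
H [4,1,3]
H [4,1,3]
H [4,1,3]
H [4,1,3]
H [4,1,3]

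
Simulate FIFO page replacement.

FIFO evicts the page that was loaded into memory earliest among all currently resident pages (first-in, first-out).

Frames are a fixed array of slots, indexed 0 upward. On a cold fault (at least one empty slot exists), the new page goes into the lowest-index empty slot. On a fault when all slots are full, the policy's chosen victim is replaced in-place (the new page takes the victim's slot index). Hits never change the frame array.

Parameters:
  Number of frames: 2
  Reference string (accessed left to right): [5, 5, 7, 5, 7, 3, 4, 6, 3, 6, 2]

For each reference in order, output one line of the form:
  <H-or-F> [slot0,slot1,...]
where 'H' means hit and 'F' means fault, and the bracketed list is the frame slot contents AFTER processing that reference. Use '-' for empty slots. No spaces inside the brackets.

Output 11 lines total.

F [5,-]
H [5,-]
F [5,7]
H [5,7]
H [5,7]
F [3,7]
F [3,4]
F [6,4]
F [6,3]
H [6,3]
F [2,3]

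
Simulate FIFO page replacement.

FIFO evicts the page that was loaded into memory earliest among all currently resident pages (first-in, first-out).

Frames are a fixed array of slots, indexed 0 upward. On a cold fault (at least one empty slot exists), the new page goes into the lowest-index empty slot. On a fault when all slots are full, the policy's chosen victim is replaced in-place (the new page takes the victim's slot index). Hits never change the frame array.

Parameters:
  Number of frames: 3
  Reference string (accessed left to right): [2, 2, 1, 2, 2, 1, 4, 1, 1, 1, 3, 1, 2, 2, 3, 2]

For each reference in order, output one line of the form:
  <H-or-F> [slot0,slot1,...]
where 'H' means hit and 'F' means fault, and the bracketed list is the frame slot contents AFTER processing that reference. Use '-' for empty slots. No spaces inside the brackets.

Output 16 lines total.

F [2,-,-]
H [2,-,-]
F [2,1,-]
H [2,1,-]
H [2,1,-]
H [2,1,-]
F [2,1,4]
H [2,1,4]
H [2,1,4]
H [2,1,4]
F [3,1,4]
H [3,1,4]
F [3,2,4]
H [3,2,4]
H [3,2,4]
H [3,2,4]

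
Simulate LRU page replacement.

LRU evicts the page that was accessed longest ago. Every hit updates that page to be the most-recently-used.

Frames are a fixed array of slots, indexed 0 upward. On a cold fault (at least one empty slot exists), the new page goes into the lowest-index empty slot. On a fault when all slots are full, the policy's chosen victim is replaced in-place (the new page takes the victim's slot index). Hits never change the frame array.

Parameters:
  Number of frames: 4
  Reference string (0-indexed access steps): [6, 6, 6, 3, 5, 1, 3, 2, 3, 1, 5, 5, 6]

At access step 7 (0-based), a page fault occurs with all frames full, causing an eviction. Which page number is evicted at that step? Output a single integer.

Step 0: ref 6 -> FAULT, frames=[6,-,-,-]
Step 1: ref 6 -> HIT, frames=[6,-,-,-]
Step 2: ref 6 -> HIT, frames=[6,-,-,-]
Step 3: ref 3 -> FAULT, frames=[6,3,-,-]
Step 4: ref 5 -> FAULT, frames=[6,3,5,-]
Step 5: ref 1 -> FAULT, frames=[6,3,5,1]
Step 6: ref 3 -> HIT, frames=[6,3,5,1]
Step 7: ref 2 -> FAULT, evict 6, frames=[2,3,5,1]
At step 7: evicted page 6

Answer: 6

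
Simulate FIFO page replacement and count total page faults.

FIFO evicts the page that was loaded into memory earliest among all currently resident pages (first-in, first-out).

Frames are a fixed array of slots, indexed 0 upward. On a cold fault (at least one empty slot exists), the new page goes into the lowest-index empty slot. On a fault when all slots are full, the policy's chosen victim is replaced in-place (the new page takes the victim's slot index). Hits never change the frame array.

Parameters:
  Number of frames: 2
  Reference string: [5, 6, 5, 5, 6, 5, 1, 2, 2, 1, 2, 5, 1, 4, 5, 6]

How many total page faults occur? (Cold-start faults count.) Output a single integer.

Step 0: ref 5 → FAULT, frames=[5,-]
Step 1: ref 6 → FAULT, frames=[5,6]
Step 2: ref 5 → HIT, frames=[5,6]
Step 3: ref 5 → HIT, frames=[5,6]
Step 4: ref 6 → HIT, frames=[5,6]
Step 5: ref 5 → HIT, frames=[5,6]
Step 6: ref 1 → FAULT (evict 5), frames=[1,6]
Step 7: ref 2 → FAULT (evict 6), frames=[1,2]
Step 8: ref 2 → HIT, frames=[1,2]
Step 9: ref 1 → HIT, frames=[1,2]
Step 10: ref 2 → HIT, frames=[1,2]
Step 11: ref 5 → FAULT (evict 1), frames=[5,2]
Step 12: ref 1 → FAULT (evict 2), frames=[5,1]
Step 13: ref 4 → FAULT (evict 5), frames=[4,1]
Step 14: ref 5 → FAULT (evict 1), frames=[4,5]
Step 15: ref 6 → FAULT (evict 4), frames=[6,5]
Total faults: 9

Answer: 9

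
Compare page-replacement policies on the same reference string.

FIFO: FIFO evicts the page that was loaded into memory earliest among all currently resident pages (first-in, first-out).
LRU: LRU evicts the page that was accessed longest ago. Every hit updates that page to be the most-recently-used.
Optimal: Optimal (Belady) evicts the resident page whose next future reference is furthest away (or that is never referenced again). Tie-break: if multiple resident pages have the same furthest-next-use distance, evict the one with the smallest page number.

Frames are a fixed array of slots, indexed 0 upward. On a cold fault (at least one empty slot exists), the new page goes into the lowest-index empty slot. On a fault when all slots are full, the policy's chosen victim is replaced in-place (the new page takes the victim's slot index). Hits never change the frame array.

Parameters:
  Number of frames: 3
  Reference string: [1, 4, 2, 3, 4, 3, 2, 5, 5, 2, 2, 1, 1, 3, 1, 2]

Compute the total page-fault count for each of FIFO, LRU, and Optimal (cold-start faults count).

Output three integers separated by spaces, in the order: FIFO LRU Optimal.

--- FIFO ---
  step 0: ref 1 -> FAULT, frames=[1,-,-] (faults so far: 1)
  step 1: ref 4 -> FAULT, frames=[1,4,-] (faults so far: 2)
  step 2: ref 2 -> FAULT, frames=[1,4,2] (faults so far: 3)
  step 3: ref 3 -> FAULT, evict 1, frames=[3,4,2] (faults so far: 4)
  step 4: ref 4 -> HIT, frames=[3,4,2] (faults so far: 4)
  step 5: ref 3 -> HIT, frames=[3,4,2] (faults so far: 4)
  step 6: ref 2 -> HIT, frames=[3,4,2] (faults so far: 4)
  step 7: ref 5 -> FAULT, evict 4, frames=[3,5,2] (faults so far: 5)
  step 8: ref 5 -> HIT, frames=[3,5,2] (faults so far: 5)
  step 9: ref 2 -> HIT, frames=[3,5,2] (faults so far: 5)
  step 10: ref 2 -> HIT, frames=[3,5,2] (faults so far: 5)
  step 11: ref 1 -> FAULT, evict 2, frames=[3,5,1] (faults so far: 6)
  step 12: ref 1 -> HIT, frames=[3,5,1] (faults so far: 6)
  step 13: ref 3 -> HIT, frames=[3,5,1] (faults so far: 6)
  step 14: ref 1 -> HIT, frames=[3,5,1] (faults so far: 6)
  step 15: ref 2 -> FAULT, evict 3, frames=[2,5,1] (faults so far: 7)
  FIFO total faults: 7
--- LRU ---
  step 0: ref 1 -> FAULT, frames=[1,-,-] (faults so far: 1)
  step 1: ref 4 -> FAULT, frames=[1,4,-] (faults so far: 2)
  step 2: ref 2 -> FAULT, frames=[1,4,2] (faults so far: 3)
  step 3: ref 3 -> FAULT, evict 1, frames=[3,4,2] (faults so far: 4)
  step 4: ref 4 -> HIT, frames=[3,4,2] (faults so far: 4)
  step 5: ref 3 -> HIT, frames=[3,4,2] (faults so far: 4)
  step 6: ref 2 -> HIT, frames=[3,4,2] (faults so far: 4)
  step 7: ref 5 -> FAULT, evict 4, frames=[3,5,2] (faults so far: 5)
  step 8: ref 5 -> HIT, frames=[3,5,2] (faults so far: 5)
  step 9: ref 2 -> HIT, frames=[3,5,2] (faults so far: 5)
  step 10: ref 2 -> HIT, frames=[3,5,2] (faults so far: 5)
  step 11: ref 1 -> FAULT, evict 3, frames=[1,5,2] (faults so far: 6)
  step 12: ref 1 -> HIT, frames=[1,5,2] (faults so far: 6)
  step 13: ref 3 -> FAULT, evict 5, frames=[1,3,2] (faults so far: 7)
  step 14: ref 1 -> HIT, frames=[1,3,2] (faults so far: 7)
  step 15: ref 2 -> HIT, frames=[1,3,2] (faults so far: 7)
  LRU total faults: 7
--- Optimal ---
  step 0: ref 1 -> FAULT, frames=[1,-,-] (faults so far: 1)
  step 1: ref 4 -> FAULT, frames=[1,4,-] (faults so far: 2)
  step 2: ref 2 -> FAULT, frames=[1,4,2] (faults so far: 3)
  step 3: ref 3 -> FAULT, evict 1, frames=[3,4,2] (faults so far: 4)
  step 4: ref 4 -> HIT, frames=[3,4,2] (faults so far: 4)
  step 5: ref 3 -> HIT, frames=[3,4,2] (faults so far: 4)
  step 6: ref 2 -> HIT, frames=[3,4,2] (faults so far: 4)
  step 7: ref 5 -> FAULT, evict 4, frames=[3,5,2] (faults so far: 5)
  step 8: ref 5 -> HIT, frames=[3,5,2] (faults so far: 5)
  step 9: ref 2 -> HIT, frames=[3,5,2] (faults so far: 5)
  step 10: ref 2 -> HIT, frames=[3,5,2] (faults so far: 5)
  step 11: ref 1 -> FAULT, evict 5, frames=[3,1,2] (faults so far: 6)
  step 12: ref 1 -> HIT, frames=[3,1,2] (faults so far: 6)
  step 13: ref 3 -> HIT, frames=[3,1,2] (faults so far: 6)
  step 14: ref 1 -> HIT, frames=[3,1,2] (faults so far: 6)
  step 15: ref 2 -> HIT, frames=[3,1,2] (faults so far: 6)
  Optimal total faults: 6

Answer: 7 7 6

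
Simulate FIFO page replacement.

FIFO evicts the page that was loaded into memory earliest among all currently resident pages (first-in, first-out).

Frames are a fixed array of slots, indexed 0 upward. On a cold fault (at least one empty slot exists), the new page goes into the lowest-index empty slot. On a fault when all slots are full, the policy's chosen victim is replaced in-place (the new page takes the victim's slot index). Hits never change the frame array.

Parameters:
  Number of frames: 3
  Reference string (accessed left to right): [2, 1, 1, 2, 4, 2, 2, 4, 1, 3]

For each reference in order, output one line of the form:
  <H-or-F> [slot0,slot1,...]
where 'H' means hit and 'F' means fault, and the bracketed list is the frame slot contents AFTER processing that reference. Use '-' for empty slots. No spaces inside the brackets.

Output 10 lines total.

F [2,-,-]
F [2,1,-]
H [2,1,-]
H [2,1,-]
F [2,1,4]
H [2,1,4]
H [2,1,4]
H [2,1,4]
H [2,1,4]
F [3,1,4]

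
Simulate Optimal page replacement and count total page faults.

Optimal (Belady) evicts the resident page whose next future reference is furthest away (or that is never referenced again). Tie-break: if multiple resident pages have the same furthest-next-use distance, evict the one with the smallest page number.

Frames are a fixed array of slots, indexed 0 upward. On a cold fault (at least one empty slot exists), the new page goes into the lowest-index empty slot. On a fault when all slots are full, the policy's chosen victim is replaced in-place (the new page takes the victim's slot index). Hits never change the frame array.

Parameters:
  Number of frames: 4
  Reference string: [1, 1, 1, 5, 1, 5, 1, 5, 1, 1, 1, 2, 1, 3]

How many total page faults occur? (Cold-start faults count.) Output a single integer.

Answer: 4

Derivation:
Step 0: ref 1 → FAULT, frames=[1,-,-,-]
Step 1: ref 1 → HIT, frames=[1,-,-,-]
Step 2: ref 1 → HIT, frames=[1,-,-,-]
Step 3: ref 5 → FAULT, frames=[1,5,-,-]
Step 4: ref 1 → HIT, frames=[1,5,-,-]
Step 5: ref 5 → HIT, frames=[1,5,-,-]
Step 6: ref 1 → HIT, frames=[1,5,-,-]
Step 7: ref 5 → HIT, frames=[1,5,-,-]
Step 8: ref 1 → HIT, frames=[1,5,-,-]
Step 9: ref 1 → HIT, frames=[1,5,-,-]
Step 10: ref 1 → HIT, frames=[1,5,-,-]
Step 11: ref 2 → FAULT, frames=[1,5,2,-]
Step 12: ref 1 → HIT, frames=[1,5,2,-]
Step 13: ref 3 → FAULT, frames=[1,5,2,3]
Total faults: 4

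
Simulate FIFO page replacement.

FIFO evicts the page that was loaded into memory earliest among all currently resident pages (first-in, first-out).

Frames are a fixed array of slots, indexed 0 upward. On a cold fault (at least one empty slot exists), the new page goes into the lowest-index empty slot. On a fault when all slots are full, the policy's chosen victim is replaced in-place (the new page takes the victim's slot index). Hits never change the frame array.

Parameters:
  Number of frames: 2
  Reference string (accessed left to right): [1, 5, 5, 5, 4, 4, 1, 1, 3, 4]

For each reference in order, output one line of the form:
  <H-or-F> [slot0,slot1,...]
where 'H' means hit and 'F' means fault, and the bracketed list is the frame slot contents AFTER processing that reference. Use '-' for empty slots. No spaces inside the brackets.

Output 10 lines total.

F [1,-]
F [1,5]
H [1,5]
H [1,5]
F [4,5]
H [4,5]
F [4,1]
H [4,1]
F [3,1]
F [3,4]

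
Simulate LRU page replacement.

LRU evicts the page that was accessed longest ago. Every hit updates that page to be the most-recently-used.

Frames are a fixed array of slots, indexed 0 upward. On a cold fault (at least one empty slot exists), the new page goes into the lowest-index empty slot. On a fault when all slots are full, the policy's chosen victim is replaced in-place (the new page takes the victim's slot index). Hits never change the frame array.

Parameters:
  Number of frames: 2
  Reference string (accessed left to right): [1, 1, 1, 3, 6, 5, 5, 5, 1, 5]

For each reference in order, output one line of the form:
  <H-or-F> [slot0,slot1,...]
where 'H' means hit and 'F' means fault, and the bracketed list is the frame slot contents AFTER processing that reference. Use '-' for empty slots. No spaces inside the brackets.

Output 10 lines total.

F [1,-]
H [1,-]
H [1,-]
F [1,3]
F [6,3]
F [6,5]
H [6,5]
H [6,5]
F [1,5]
H [1,5]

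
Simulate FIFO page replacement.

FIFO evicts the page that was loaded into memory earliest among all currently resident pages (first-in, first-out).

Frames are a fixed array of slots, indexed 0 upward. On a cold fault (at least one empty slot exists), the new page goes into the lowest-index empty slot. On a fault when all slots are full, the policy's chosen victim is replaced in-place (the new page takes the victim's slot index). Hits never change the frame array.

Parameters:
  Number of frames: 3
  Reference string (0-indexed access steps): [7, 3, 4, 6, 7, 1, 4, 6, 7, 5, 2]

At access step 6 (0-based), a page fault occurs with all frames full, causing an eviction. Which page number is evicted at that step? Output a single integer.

Answer: 6

Derivation:
Step 0: ref 7 -> FAULT, frames=[7,-,-]
Step 1: ref 3 -> FAULT, frames=[7,3,-]
Step 2: ref 4 -> FAULT, frames=[7,3,4]
Step 3: ref 6 -> FAULT, evict 7, frames=[6,3,4]
Step 4: ref 7 -> FAULT, evict 3, frames=[6,7,4]
Step 5: ref 1 -> FAULT, evict 4, frames=[6,7,1]
Step 6: ref 4 -> FAULT, evict 6, frames=[4,7,1]
At step 6: evicted page 6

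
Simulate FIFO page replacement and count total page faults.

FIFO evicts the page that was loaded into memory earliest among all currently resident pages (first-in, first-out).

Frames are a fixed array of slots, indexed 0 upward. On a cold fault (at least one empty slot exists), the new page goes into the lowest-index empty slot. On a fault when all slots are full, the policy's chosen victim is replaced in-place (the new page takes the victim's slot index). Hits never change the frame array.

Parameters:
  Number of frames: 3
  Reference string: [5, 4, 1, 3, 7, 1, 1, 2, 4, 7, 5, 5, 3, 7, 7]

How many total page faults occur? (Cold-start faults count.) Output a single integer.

Answer: 10

Derivation:
Step 0: ref 5 → FAULT, frames=[5,-,-]
Step 1: ref 4 → FAULT, frames=[5,4,-]
Step 2: ref 1 → FAULT, frames=[5,4,1]
Step 3: ref 3 → FAULT (evict 5), frames=[3,4,1]
Step 4: ref 7 → FAULT (evict 4), frames=[3,7,1]
Step 5: ref 1 → HIT, frames=[3,7,1]
Step 6: ref 1 → HIT, frames=[3,7,1]
Step 7: ref 2 → FAULT (evict 1), frames=[3,7,2]
Step 8: ref 4 → FAULT (evict 3), frames=[4,7,2]
Step 9: ref 7 → HIT, frames=[4,7,2]
Step 10: ref 5 → FAULT (evict 7), frames=[4,5,2]
Step 11: ref 5 → HIT, frames=[4,5,2]
Step 12: ref 3 → FAULT (evict 2), frames=[4,5,3]
Step 13: ref 7 → FAULT (evict 4), frames=[7,5,3]
Step 14: ref 7 → HIT, frames=[7,5,3]
Total faults: 10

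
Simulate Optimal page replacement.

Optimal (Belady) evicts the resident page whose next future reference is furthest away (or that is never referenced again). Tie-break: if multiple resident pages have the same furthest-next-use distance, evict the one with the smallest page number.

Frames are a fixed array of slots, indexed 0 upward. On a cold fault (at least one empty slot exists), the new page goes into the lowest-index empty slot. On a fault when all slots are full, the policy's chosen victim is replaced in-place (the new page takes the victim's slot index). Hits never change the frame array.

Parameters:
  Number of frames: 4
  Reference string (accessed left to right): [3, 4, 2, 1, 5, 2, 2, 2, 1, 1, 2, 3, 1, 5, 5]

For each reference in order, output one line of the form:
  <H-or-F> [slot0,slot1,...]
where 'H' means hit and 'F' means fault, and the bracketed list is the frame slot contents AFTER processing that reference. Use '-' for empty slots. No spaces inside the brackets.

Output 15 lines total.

F [3,-,-,-]
F [3,4,-,-]
F [3,4,2,-]
F [3,4,2,1]
F [3,5,2,1]
H [3,5,2,1]
H [3,5,2,1]
H [3,5,2,1]
H [3,5,2,1]
H [3,5,2,1]
H [3,5,2,1]
H [3,5,2,1]
H [3,5,2,1]
H [3,5,2,1]
H [3,5,2,1]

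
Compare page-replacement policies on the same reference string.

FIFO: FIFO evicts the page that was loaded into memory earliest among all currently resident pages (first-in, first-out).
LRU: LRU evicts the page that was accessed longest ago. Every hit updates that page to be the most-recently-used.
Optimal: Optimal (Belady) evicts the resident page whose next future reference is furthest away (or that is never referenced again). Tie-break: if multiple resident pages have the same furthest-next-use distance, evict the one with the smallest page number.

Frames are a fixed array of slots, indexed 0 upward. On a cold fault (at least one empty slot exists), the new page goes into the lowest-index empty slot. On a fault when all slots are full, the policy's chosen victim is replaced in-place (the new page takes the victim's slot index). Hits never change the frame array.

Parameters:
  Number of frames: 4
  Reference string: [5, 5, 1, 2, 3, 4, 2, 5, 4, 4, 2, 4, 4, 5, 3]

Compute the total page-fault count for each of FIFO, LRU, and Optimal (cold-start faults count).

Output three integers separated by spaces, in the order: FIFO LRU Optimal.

Answer: 6 6 5

Derivation:
--- FIFO ---
  step 0: ref 5 -> FAULT, frames=[5,-,-,-] (faults so far: 1)
  step 1: ref 5 -> HIT, frames=[5,-,-,-] (faults so far: 1)
  step 2: ref 1 -> FAULT, frames=[5,1,-,-] (faults so far: 2)
  step 3: ref 2 -> FAULT, frames=[5,1,2,-] (faults so far: 3)
  step 4: ref 3 -> FAULT, frames=[5,1,2,3] (faults so far: 4)
  step 5: ref 4 -> FAULT, evict 5, frames=[4,1,2,3] (faults so far: 5)
  step 6: ref 2 -> HIT, frames=[4,1,2,3] (faults so far: 5)
  step 7: ref 5 -> FAULT, evict 1, frames=[4,5,2,3] (faults so far: 6)
  step 8: ref 4 -> HIT, frames=[4,5,2,3] (faults so far: 6)
  step 9: ref 4 -> HIT, frames=[4,5,2,3] (faults so far: 6)
  step 10: ref 2 -> HIT, frames=[4,5,2,3] (faults so far: 6)
  step 11: ref 4 -> HIT, frames=[4,5,2,3] (faults so far: 6)
  step 12: ref 4 -> HIT, frames=[4,5,2,3] (faults so far: 6)
  step 13: ref 5 -> HIT, frames=[4,5,2,3] (faults so far: 6)
  step 14: ref 3 -> HIT, frames=[4,5,2,3] (faults so far: 6)
  FIFO total faults: 6
--- LRU ---
  step 0: ref 5 -> FAULT, frames=[5,-,-,-] (faults so far: 1)
  step 1: ref 5 -> HIT, frames=[5,-,-,-] (faults so far: 1)
  step 2: ref 1 -> FAULT, frames=[5,1,-,-] (faults so far: 2)
  step 3: ref 2 -> FAULT, frames=[5,1,2,-] (faults so far: 3)
  step 4: ref 3 -> FAULT, frames=[5,1,2,3] (faults so far: 4)
  step 5: ref 4 -> FAULT, evict 5, frames=[4,1,2,3] (faults so far: 5)
  step 6: ref 2 -> HIT, frames=[4,1,2,3] (faults so far: 5)
  step 7: ref 5 -> FAULT, evict 1, frames=[4,5,2,3] (faults so far: 6)
  step 8: ref 4 -> HIT, frames=[4,5,2,3] (faults so far: 6)
  step 9: ref 4 -> HIT, frames=[4,5,2,3] (faults so far: 6)
  step 10: ref 2 -> HIT, frames=[4,5,2,3] (faults so far: 6)
  step 11: ref 4 -> HIT, frames=[4,5,2,3] (faults so far: 6)
  step 12: ref 4 -> HIT, frames=[4,5,2,3] (faults so far: 6)
  step 13: ref 5 -> HIT, frames=[4,5,2,3] (faults so far: 6)
  step 14: ref 3 -> HIT, frames=[4,5,2,3] (faults so far: 6)
  LRU total faults: 6
--- Optimal ---
  step 0: ref 5 -> FAULT, frames=[5,-,-,-] (faults so far: 1)
  step 1: ref 5 -> HIT, frames=[5,-,-,-] (faults so far: 1)
  step 2: ref 1 -> FAULT, frames=[5,1,-,-] (faults so far: 2)
  step 3: ref 2 -> FAULT, frames=[5,1,2,-] (faults so far: 3)
  step 4: ref 3 -> FAULT, frames=[5,1,2,3] (faults so far: 4)
  step 5: ref 4 -> FAULT, evict 1, frames=[5,4,2,3] (faults so far: 5)
  step 6: ref 2 -> HIT, frames=[5,4,2,3] (faults so far: 5)
  step 7: ref 5 -> HIT, frames=[5,4,2,3] (faults so far: 5)
  step 8: ref 4 -> HIT, frames=[5,4,2,3] (faults so far: 5)
  step 9: ref 4 -> HIT, frames=[5,4,2,3] (faults so far: 5)
  step 10: ref 2 -> HIT, frames=[5,4,2,3] (faults so far: 5)
  step 11: ref 4 -> HIT, frames=[5,4,2,3] (faults so far: 5)
  step 12: ref 4 -> HIT, frames=[5,4,2,3] (faults so far: 5)
  step 13: ref 5 -> HIT, frames=[5,4,2,3] (faults so far: 5)
  step 14: ref 3 -> HIT, frames=[5,4,2,3] (faults so far: 5)
  Optimal total faults: 5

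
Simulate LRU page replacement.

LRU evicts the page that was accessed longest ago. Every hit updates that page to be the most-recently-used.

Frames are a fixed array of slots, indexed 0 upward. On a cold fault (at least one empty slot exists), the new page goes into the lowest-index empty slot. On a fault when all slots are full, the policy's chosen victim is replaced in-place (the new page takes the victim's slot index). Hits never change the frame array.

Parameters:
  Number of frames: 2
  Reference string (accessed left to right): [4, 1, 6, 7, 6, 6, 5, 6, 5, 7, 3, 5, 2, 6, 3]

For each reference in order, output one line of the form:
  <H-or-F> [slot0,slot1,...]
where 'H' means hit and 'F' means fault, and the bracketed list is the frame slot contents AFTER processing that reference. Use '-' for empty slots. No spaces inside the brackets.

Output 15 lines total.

F [4,-]
F [4,1]
F [6,1]
F [6,7]
H [6,7]
H [6,7]
F [6,5]
H [6,5]
H [6,5]
F [7,5]
F [7,3]
F [5,3]
F [5,2]
F [6,2]
F [6,3]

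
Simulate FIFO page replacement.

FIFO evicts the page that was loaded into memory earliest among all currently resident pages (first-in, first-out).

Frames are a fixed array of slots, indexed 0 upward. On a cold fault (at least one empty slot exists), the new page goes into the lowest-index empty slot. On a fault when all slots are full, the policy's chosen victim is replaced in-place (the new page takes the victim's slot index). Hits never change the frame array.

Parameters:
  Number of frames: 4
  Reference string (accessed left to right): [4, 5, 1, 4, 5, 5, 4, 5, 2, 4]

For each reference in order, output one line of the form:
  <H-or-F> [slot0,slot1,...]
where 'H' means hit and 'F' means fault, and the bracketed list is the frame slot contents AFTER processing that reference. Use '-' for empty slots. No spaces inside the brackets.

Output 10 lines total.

F [4,-,-,-]
F [4,5,-,-]
F [4,5,1,-]
H [4,5,1,-]
H [4,5,1,-]
H [4,5,1,-]
H [4,5,1,-]
H [4,5,1,-]
F [4,5,1,2]
H [4,5,1,2]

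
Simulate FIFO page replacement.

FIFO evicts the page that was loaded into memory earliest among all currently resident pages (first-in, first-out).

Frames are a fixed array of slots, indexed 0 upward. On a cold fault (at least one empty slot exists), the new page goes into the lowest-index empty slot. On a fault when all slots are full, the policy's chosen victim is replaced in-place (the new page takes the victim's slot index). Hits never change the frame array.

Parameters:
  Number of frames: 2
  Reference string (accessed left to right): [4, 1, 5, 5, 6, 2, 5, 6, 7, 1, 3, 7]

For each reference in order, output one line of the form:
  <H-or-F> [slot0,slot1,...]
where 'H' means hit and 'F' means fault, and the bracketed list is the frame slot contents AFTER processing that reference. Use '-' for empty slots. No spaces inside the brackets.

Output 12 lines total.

F [4,-]
F [4,1]
F [5,1]
H [5,1]
F [5,6]
F [2,6]
F [2,5]
F [6,5]
F [6,7]
F [1,7]
F [1,3]
F [7,3]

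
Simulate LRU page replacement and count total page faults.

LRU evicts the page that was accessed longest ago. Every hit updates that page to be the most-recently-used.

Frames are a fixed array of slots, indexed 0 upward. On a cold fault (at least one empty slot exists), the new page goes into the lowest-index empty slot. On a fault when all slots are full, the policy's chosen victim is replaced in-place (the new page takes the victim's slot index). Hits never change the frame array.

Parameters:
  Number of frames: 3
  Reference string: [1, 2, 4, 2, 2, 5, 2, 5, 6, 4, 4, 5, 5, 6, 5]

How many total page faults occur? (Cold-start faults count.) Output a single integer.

Answer: 6

Derivation:
Step 0: ref 1 → FAULT, frames=[1,-,-]
Step 1: ref 2 → FAULT, frames=[1,2,-]
Step 2: ref 4 → FAULT, frames=[1,2,4]
Step 3: ref 2 → HIT, frames=[1,2,4]
Step 4: ref 2 → HIT, frames=[1,2,4]
Step 5: ref 5 → FAULT (evict 1), frames=[5,2,4]
Step 6: ref 2 → HIT, frames=[5,2,4]
Step 7: ref 5 → HIT, frames=[5,2,4]
Step 8: ref 6 → FAULT (evict 4), frames=[5,2,6]
Step 9: ref 4 → FAULT (evict 2), frames=[5,4,6]
Step 10: ref 4 → HIT, frames=[5,4,6]
Step 11: ref 5 → HIT, frames=[5,4,6]
Step 12: ref 5 → HIT, frames=[5,4,6]
Step 13: ref 6 → HIT, frames=[5,4,6]
Step 14: ref 5 → HIT, frames=[5,4,6]
Total faults: 6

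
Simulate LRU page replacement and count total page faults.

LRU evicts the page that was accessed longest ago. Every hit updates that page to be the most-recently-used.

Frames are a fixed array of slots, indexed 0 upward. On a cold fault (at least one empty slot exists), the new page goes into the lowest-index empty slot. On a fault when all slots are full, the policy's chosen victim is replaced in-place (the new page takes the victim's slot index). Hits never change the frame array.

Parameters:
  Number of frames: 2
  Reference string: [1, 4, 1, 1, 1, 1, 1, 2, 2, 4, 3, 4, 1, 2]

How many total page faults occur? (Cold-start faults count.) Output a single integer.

Step 0: ref 1 → FAULT, frames=[1,-]
Step 1: ref 4 → FAULT, frames=[1,4]
Step 2: ref 1 → HIT, frames=[1,4]
Step 3: ref 1 → HIT, frames=[1,4]
Step 4: ref 1 → HIT, frames=[1,4]
Step 5: ref 1 → HIT, frames=[1,4]
Step 6: ref 1 → HIT, frames=[1,4]
Step 7: ref 2 → FAULT (evict 4), frames=[1,2]
Step 8: ref 2 → HIT, frames=[1,2]
Step 9: ref 4 → FAULT (evict 1), frames=[4,2]
Step 10: ref 3 → FAULT (evict 2), frames=[4,3]
Step 11: ref 4 → HIT, frames=[4,3]
Step 12: ref 1 → FAULT (evict 3), frames=[4,1]
Step 13: ref 2 → FAULT (evict 4), frames=[2,1]
Total faults: 7

Answer: 7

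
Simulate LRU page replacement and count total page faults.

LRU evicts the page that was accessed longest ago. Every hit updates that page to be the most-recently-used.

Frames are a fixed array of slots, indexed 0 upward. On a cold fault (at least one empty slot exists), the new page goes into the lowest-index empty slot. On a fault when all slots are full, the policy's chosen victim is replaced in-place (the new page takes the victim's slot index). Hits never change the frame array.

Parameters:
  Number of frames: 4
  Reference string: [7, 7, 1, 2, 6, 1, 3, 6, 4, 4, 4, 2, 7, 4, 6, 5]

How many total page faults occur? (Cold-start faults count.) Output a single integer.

Answer: 9

Derivation:
Step 0: ref 7 → FAULT, frames=[7,-,-,-]
Step 1: ref 7 → HIT, frames=[7,-,-,-]
Step 2: ref 1 → FAULT, frames=[7,1,-,-]
Step 3: ref 2 → FAULT, frames=[7,1,2,-]
Step 4: ref 6 → FAULT, frames=[7,1,2,6]
Step 5: ref 1 → HIT, frames=[7,1,2,6]
Step 6: ref 3 → FAULT (evict 7), frames=[3,1,2,6]
Step 7: ref 6 → HIT, frames=[3,1,2,6]
Step 8: ref 4 → FAULT (evict 2), frames=[3,1,4,6]
Step 9: ref 4 → HIT, frames=[3,1,4,6]
Step 10: ref 4 → HIT, frames=[3,1,4,6]
Step 11: ref 2 → FAULT (evict 1), frames=[3,2,4,6]
Step 12: ref 7 → FAULT (evict 3), frames=[7,2,4,6]
Step 13: ref 4 → HIT, frames=[7,2,4,6]
Step 14: ref 6 → HIT, frames=[7,2,4,6]
Step 15: ref 5 → FAULT (evict 2), frames=[7,5,4,6]
Total faults: 9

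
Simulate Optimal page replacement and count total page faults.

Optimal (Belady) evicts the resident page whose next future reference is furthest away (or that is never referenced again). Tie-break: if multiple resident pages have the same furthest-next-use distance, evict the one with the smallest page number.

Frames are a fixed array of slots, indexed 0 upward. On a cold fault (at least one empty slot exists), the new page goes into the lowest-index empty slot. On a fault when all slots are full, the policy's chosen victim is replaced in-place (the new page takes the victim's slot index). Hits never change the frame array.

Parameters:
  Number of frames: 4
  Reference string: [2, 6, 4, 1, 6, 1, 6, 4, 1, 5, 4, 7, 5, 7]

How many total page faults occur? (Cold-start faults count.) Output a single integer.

Step 0: ref 2 → FAULT, frames=[2,-,-,-]
Step 1: ref 6 → FAULT, frames=[2,6,-,-]
Step 2: ref 4 → FAULT, frames=[2,6,4,-]
Step 3: ref 1 → FAULT, frames=[2,6,4,1]
Step 4: ref 6 → HIT, frames=[2,6,4,1]
Step 5: ref 1 → HIT, frames=[2,6,4,1]
Step 6: ref 6 → HIT, frames=[2,6,4,1]
Step 7: ref 4 → HIT, frames=[2,6,4,1]
Step 8: ref 1 → HIT, frames=[2,6,4,1]
Step 9: ref 5 → FAULT (evict 1), frames=[2,6,4,5]
Step 10: ref 4 → HIT, frames=[2,6,4,5]
Step 11: ref 7 → FAULT (evict 2), frames=[7,6,4,5]
Step 12: ref 5 → HIT, frames=[7,6,4,5]
Step 13: ref 7 → HIT, frames=[7,6,4,5]
Total faults: 6

Answer: 6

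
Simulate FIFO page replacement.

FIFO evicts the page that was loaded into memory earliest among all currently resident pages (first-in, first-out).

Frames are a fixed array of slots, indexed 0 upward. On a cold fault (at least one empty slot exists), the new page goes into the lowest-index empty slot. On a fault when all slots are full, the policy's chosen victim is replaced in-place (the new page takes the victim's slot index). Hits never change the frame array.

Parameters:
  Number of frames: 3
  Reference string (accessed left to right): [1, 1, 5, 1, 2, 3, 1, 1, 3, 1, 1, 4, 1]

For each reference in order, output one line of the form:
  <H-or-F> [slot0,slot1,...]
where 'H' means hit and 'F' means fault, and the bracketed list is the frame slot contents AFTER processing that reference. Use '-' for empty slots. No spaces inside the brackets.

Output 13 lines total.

F [1,-,-]
H [1,-,-]
F [1,5,-]
H [1,5,-]
F [1,5,2]
F [3,5,2]
F [3,1,2]
H [3,1,2]
H [3,1,2]
H [3,1,2]
H [3,1,2]
F [3,1,4]
H [3,1,4]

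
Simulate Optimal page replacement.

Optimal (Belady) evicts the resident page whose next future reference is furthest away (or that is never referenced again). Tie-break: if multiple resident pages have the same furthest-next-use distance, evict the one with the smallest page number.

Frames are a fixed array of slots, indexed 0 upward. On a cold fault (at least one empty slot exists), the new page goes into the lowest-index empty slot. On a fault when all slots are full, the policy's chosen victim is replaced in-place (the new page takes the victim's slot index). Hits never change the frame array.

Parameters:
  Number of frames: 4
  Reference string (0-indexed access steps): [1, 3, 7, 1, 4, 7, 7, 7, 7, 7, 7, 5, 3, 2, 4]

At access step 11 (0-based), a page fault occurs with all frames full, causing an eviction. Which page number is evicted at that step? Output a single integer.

Step 0: ref 1 -> FAULT, frames=[1,-,-,-]
Step 1: ref 3 -> FAULT, frames=[1,3,-,-]
Step 2: ref 7 -> FAULT, frames=[1,3,7,-]
Step 3: ref 1 -> HIT, frames=[1,3,7,-]
Step 4: ref 4 -> FAULT, frames=[1,3,7,4]
Step 5: ref 7 -> HIT, frames=[1,3,7,4]
Step 6: ref 7 -> HIT, frames=[1,3,7,4]
Step 7: ref 7 -> HIT, frames=[1,3,7,4]
Step 8: ref 7 -> HIT, frames=[1,3,7,4]
Step 9: ref 7 -> HIT, frames=[1,3,7,4]
Step 10: ref 7 -> HIT, frames=[1,3,7,4]
Step 11: ref 5 -> FAULT, evict 1, frames=[5,3,7,4]
At step 11: evicted page 1

Answer: 1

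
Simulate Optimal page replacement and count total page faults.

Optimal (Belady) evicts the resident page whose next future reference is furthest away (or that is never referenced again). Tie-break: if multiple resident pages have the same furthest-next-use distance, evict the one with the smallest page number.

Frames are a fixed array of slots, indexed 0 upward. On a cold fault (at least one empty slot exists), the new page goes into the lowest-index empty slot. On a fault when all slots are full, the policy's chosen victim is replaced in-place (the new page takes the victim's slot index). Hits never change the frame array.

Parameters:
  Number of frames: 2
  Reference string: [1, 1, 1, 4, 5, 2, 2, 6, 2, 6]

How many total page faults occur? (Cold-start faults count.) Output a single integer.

Answer: 5

Derivation:
Step 0: ref 1 → FAULT, frames=[1,-]
Step 1: ref 1 → HIT, frames=[1,-]
Step 2: ref 1 → HIT, frames=[1,-]
Step 3: ref 4 → FAULT, frames=[1,4]
Step 4: ref 5 → FAULT (evict 1), frames=[5,4]
Step 5: ref 2 → FAULT (evict 4), frames=[5,2]
Step 6: ref 2 → HIT, frames=[5,2]
Step 7: ref 6 → FAULT (evict 5), frames=[6,2]
Step 8: ref 2 → HIT, frames=[6,2]
Step 9: ref 6 → HIT, frames=[6,2]
Total faults: 5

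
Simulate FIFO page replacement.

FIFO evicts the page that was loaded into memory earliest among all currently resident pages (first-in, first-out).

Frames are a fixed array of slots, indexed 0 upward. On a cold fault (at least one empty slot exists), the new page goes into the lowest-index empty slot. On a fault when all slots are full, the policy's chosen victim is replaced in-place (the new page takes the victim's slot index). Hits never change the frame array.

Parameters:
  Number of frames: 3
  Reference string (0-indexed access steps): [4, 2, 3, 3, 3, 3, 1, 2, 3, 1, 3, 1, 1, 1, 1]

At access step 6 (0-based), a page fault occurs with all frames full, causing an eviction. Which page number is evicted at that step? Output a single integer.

Step 0: ref 4 -> FAULT, frames=[4,-,-]
Step 1: ref 2 -> FAULT, frames=[4,2,-]
Step 2: ref 3 -> FAULT, frames=[4,2,3]
Step 3: ref 3 -> HIT, frames=[4,2,3]
Step 4: ref 3 -> HIT, frames=[4,2,3]
Step 5: ref 3 -> HIT, frames=[4,2,3]
Step 6: ref 1 -> FAULT, evict 4, frames=[1,2,3]
At step 6: evicted page 4

Answer: 4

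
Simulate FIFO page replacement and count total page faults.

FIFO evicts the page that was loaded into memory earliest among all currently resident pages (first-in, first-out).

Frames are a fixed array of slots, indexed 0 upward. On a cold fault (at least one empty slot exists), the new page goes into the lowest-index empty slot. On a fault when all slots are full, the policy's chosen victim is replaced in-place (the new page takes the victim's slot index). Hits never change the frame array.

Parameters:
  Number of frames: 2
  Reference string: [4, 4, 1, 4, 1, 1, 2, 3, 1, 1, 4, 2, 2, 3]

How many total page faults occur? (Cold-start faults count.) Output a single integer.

Step 0: ref 4 → FAULT, frames=[4,-]
Step 1: ref 4 → HIT, frames=[4,-]
Step 2: ref 1 → FAULT, frames=[4,1]
Step 3: ref 4 → HIT, frames=[4,1]
Step 4: ref 1 → HIT, frames=[4,1]
Step 5: ref 1 → HIT, frames=[4,1]
Step 6: ref 2 → FAULT (evict 4), frames=[2,1]
Step 7: ref 3 → FAULT (evict 1), frames=[2,3]
Step 8: ref 1 → FAULT (evict 2), frames=[1,3]
Step 9: ref 1 → HIT, frames=[1,3]
Step 10: ref 4 → FAULT (evict 3), frames=[1,4]
Step 11: ref 2 → FAULT (evict 1), frames=[2,4]
Step 12: ref 2 → HIT, frames=[2,4]
Step 13: ref 3 → FAULT (evict 4), frames=[2,3]
Total faults: 8

Answer: 8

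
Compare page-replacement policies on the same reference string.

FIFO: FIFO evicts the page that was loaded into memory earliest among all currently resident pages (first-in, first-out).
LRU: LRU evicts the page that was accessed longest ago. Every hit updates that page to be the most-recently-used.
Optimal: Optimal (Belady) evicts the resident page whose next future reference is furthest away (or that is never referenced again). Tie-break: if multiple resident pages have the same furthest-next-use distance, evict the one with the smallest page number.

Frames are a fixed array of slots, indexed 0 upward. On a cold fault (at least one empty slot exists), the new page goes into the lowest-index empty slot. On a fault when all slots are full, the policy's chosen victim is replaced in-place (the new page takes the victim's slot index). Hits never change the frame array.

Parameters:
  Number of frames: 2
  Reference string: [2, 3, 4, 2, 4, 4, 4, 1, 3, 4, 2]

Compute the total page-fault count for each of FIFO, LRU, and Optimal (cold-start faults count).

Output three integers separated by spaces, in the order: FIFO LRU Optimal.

Answer: 8 8 6

Derivation:
--- FIFO ---
  step 0: ref 2 -> FAULT, frames=[2,-] (faults so far: 1)
  step 1: ref 3 -> FAULT, frames=[2,3] (faults so far: 2)
  step 2: ref 4 -> FAULT, evict 2, frames=[4,3] (faults so far: 3)
  step 3: ref 2 -> FAULT, evict 3, frames=[4,2] (faults so far: 4)
  step 4: ref 4 -> HIT, frames=[4,2] (faults so far: 4)
  step 5: ref 4 -> HIT, frames=[4,2] (faults so far: 4)
  step 6: ref 4 -> HIT, frames=[4,2] (faults so far: 4)
  step 7: ref 1 -> FAULT, evict 4, frames=[1,2] (faults so far: 5)
  step 8: ref 3 -> FAULT, evict 2, frames=[1,3] (faults so far: 6)
  step 9: ref 4 -> FAULT, evict 1, frames=[4,3] (faults so far: 7)
  step 10: ref 2 -> FAULT, evict 3, frames=[4,2] (faults so far: 8)
  FIFO total faults: 8
--- LRU ---
  step 0: ref 2 -> FAULT, frames=[2,-] (faults so far: 1)
  step 1: ref 3 -> FAULT, frames=[2,3] (faults so far: 2)
  step 2: ref 4 -> FAULT, evict 2, frames=[4,3] (faults so far: 3)
  step 3: ref 2 -> FAULT, evict 3, frames=[4,2] (faults so far: 4)
  step 4: ref 4 -> HIT, frames=[4,2] (faults so far: 4)
  step 5: ref 4 -> HIT, frames=[4,2] (faults so far: 4)
  step 6: ref 4 -> HIT, frames=[4,2] (faults so far: 4)
  step 7: ref 1 -> FAULT, evict 2, frames=[4,1] (faults so far: 5)
  step 8: ref 3 -> FAULT, evict 4, frames=[3,1] (faults so far: 6)
  step 9: ref 4 -> FAULT, evict 1, frames=[3,4] (faults so far: 7)
  step 10: ref 2 -> FAULT, evict 3, frames=[2,4] (faults so far: 8)
  LRU total faults: 8
--- Optimal ---
  step 0: ref 2 -> FAULT, frames=[2,-] (faults so far: 1)
  step 1: ref 3 -> FAULT, frames=[2,3] (faults so far: 2)
  step 2: ref 4 -> FAULT, evict 3, frames=[2,4] (faults so far: 3)
  step 3: ref 2 -> HIT, frames=[2,4] (faults so far: 3)
  step 4: ref 4 -> HIT, frames=[2,4] (faults so far: 3)
  step 5: ref 4 -> HIT, frames=[2,4] (faults so far: 3)
  step 6: ref 4 -> HIT, frames=[2,4] (faults so far: 3)
  step 7: ref 1 -> FAULT, evict 2, frames=[1,4] (faults so far: 4)
  step 8: ref 3 -> FAULT, evict 1, frames=[3,4] (faults so far: 5)
  step 9: ref 4 -> HIT, frames=[3,4] (faults so far: 5)
  step 10: ref 2 -> FAULT, evict 3, frames=[2,4] (faults so far: 6)
  Optimal total faults: 6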